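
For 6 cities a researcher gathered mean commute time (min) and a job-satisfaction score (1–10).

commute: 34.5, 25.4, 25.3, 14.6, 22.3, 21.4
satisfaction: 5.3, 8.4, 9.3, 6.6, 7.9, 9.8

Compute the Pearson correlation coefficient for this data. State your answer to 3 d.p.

-0.318

n = 6, Σx = 143.5, Σy = 47.3, Σx² = 3643.91, Σy² = 387.15, Σxy = 1113.75
nΣxy − ΣxΣy = 6682.5 − 6787.55 = -105.05
nΣx² − (Σx)² = 21863.46 − 20592.25 = 1271.21; nΣy² − (Σy)² = 2322.9 − 2237.29 = 85.61
r = -105.05 / √(1271.21 × 85.61) = -105.05 / 329.8913 ≈ -0.318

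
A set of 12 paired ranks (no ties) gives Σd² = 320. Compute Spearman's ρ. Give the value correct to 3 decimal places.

ρ = 1 − 6Σd² / [n(n²−1)] = 1 − 6×320 / (12×143)
  = 1 − 1920/1716 = 1 − 1.1189 ≈ -0.119

-0.119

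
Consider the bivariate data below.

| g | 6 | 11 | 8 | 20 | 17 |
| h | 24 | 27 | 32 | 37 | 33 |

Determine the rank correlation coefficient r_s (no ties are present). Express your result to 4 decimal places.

Rank g: 1, 3, 2, 5, 4
Rank h: 1, 2, 3, 5, 4
d = rank(g) − rank(h): 0, 1, -1, 0, 0; Σd² = 2
ρ = 1 − 6Σd² / [n(n²−1)] = 1 − 6×2 / (5×24) = 1 − 12/120 ≈ 0.9000

0.9000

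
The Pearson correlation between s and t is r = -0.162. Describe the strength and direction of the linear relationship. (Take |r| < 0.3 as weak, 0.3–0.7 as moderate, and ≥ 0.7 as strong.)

r = -0.162 < 0 so the relationship is negative.
|r| = 0.162, which falls in the weak range.

weak negative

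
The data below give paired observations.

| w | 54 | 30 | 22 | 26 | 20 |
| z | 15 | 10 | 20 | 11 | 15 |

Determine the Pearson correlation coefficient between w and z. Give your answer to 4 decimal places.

n = 5, Σw = 152, Σz = 71, Σw² = 5376, Σz² = 1071, Σwz = 2136
nΣwz − ΣwΣz = 10680 − 10792 = -112
nΣw² − (Σw)² = 26880 − 23104 = 3776; nΣz² − (Σz)² = 5355 − 5041 = 314
r = -112 / √(3776 × 314) = -112 / 1088.8820 ≈ -0.1029

-0.1029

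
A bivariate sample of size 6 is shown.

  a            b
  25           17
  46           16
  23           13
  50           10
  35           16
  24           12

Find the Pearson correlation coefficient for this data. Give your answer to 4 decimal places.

n = 6, Σa = 203, Σb = 84, Σa² = 7571, Σb² = 1214, Σab = 2808
nΣab − ΣaΣb = 16848 − 17052 = -204
nΣa² − (Σa)² = 45426 − 41209 = 4217; nΣb² − (Σb)² = 7284 − 7056 = 228
r = -204 / √(4217 × 228) = -204 / 980.5488 ≈ -0.2080

-0.2080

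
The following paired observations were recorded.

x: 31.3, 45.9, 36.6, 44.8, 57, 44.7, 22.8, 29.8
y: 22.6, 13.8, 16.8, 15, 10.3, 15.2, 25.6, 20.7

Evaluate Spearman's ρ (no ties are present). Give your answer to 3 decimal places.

Rank x: 3, 7, 4, 6, 8, 5, 1, 2
Rank y: 7, 2, 5, 3, 1, 4, 8, 6
d = rank(x) − rank(y): -4, 5, -1, 3, 7, 1, -7, -4; Σd² = 166
ρ = 1 − 6Σd² / [n(n²−1)] = 1 − 6×166 / (8×63) = 1 − 996/504 ≈ -0.976

-0.976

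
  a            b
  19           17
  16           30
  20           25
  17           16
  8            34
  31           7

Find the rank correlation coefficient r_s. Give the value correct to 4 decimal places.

Rank a: 4, 2, 5, 3, 1, 6
Rank b: 3, 5, 4, 2, 6, 1
d = rank(a) − rank(b): 1, -3, 1, 1, -5, 5; Σd² = 62
ρ = 1 − 6Σd² / [n(n²−1)] = 1 − 6×62 / (6×35) = 1 − 372/210 ≈ -0.7714

-0.7714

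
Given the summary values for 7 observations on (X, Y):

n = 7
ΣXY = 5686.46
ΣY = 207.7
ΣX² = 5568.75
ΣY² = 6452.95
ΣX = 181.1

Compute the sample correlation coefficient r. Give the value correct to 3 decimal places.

r = (nΣXY − ΣXΣY) / √[(nΣX² − (ΣX)²)(nΣY² − (ΣY)²)]
Numerator: 7×5686.46 − 181.1×207.7 = 2190.75
Denominator: √[(38981.25 − 32797.21)(45170.65 − 43139.29)] = √[6184.04 × 2031.36] = 3544.2928
r = 2190.75 / 3544.2928 ≈ 0.618

0.618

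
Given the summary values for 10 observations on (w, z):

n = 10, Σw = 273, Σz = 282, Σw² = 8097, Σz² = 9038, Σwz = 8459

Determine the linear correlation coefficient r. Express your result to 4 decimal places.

r = (nΣwz − ΣwΣz) / √[(nΣw² − (Σw)²)(nΣz² − (Σz)²)]
Numerator: 10×8459 − 273×282 = 7604
Denominator: √[(80970 − 74529)(90380 − 79524)] = √[6441 × 10856] = 8362.0270
r = 7604 / 8362.0270 ≈ 0.9093

0.9093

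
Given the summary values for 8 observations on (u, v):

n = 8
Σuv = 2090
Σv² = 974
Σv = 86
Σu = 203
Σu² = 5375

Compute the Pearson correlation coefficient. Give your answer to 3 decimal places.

-0.876

r = (nΣuv − ΣuΣv) / √[(nΣu² − (Σu)²)(nΣv² − (Σv)²)]
Numerator: 8×2090 − 203×86 = -738
Denominator: √[(43000 − 41209)(7792 − 7396)] = √[1791 × 396] = 842.1615
r = -738 / 842.1615 ≈ -0.876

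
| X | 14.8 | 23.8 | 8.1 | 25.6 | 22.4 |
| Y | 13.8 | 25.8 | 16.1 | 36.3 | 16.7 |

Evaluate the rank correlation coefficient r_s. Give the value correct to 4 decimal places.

Rank X: 2, 4, 1, 5, 3
Rank Y: 1, 4, 2, 5, 3
d = rank(X) − rank(Y): 1, 0, -1, 0, 0; Σd² = 2
ρ = 1 − 6Σd² / [n(n²−1)] = 1 − 6×2 / (5×24) = 1 − 12/120 ≈ 0.9000

0.9000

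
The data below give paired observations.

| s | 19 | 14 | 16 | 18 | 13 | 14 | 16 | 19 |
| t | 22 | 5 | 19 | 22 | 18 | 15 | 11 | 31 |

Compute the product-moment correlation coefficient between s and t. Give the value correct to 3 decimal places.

0.706

n = 8, Σs = 129, Σt = 143, Σs² = 2119, Σt² = 2985, Σst = 2397
nΣst − ΣsΣt = 19176 − 18447 = 729
nΣs² − (Σs)² = 16952 − 16641 = 311; nΣt² − (Σt)² = 23880 − 20449 = 3431
r = 729 / √(311 × 3431) = 729 / 1032.9768 ≈ 0.706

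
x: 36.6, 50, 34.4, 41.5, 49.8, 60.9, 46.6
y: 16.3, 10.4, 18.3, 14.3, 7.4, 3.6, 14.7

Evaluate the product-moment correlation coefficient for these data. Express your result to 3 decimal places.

n = 7, Σx = 319.8, Σy = 85, Σx² = 15105.58, Σy² = 1197.04, Σxy = 3612.33
nΣxy − ΣxΣy = 25286.31 − 27183 = -1896.69
nΣx² − (Σx)² = 105739.06 − 102272.04 = 3467.02; nΣy² − (Σy)² = 8379.28 − 7225 = 1154.28
r = -1896.69 / √(3467.02 × 1154.28) = -1896.69 / 2000.4779 ≈ -0.948

-0.948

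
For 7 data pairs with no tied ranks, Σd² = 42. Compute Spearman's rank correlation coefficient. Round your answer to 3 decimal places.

0.250

ρ = 1 − 6Σd² / [n(n²−1)] = 1 − 6×42 / (7×48)
  = 1 − 252/336 = 1 − 0.7500 ≈ 0.250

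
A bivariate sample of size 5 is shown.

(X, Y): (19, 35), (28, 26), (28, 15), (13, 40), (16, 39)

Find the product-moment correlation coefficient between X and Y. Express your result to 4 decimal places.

n = 5, ΣX = 104, ΣY = 155, ΣX² = 2354, ΣY² = 5247, ΣXY = 2957
nΣXY − ΣXΣY = 14785 − 16120 = -1335
nΣX² − (ΣX)² = 11770 − 10816 = 954; nΣY² − (ΣY)² = 26235 − 24025 = 2210
r = -1335 / √(954 × 2210) = -1335 / 1452.0124 ≈ -0.9194

-0.9194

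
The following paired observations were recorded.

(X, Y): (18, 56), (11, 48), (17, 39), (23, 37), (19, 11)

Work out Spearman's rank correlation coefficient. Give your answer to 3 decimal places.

Rank X: 3, 1, 2, 5, 4
Rank Y: 5, 4, 3, 2, 1
d = rank(X) − rank(Y): -2, -3, -1, 3, 3; Σd² = 32
ρ = 1 − 6Σd² / [n(n²−1)] = 1 − 6×32 / (5×24) = 1 − 192/120 ≈ -0.600

-0.600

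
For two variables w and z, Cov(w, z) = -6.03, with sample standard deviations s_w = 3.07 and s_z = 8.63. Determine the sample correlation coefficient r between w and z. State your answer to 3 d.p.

r = Cov(w,z) / (s_w · s_z) = -6.03 / (3.07 × 8.63)
  = -6.03 / 26.4941 ≈ -0.228

-0.228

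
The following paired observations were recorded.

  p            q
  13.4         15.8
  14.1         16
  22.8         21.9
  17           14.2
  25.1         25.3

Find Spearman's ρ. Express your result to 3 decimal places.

0.700

Rank p: 1, 2, 4, 3, 5
Rank q: 2, 3, 4, 1, 5
d = rank(p) − rank(q): -1, -1, 0, 2, 0; Σd² = 6
ρ = 1 − 6Σd² / [n(n²−1)] = 1 − 6×6 / (5×24) = 1 − 36/120 ≈ 0.700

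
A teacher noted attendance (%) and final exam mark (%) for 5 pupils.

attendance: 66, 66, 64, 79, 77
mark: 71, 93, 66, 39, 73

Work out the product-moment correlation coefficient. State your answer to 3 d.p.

-0.600

n = 5, Σx = 352, Σy = 342, Σx² = 24978, Σy² = 24896, Σxy = 23750
nΣxy − ΣxΣy = 118750 − 120384 = -1634
nΣx² − (Σx)² = 124890 − 123904 = 986; nΣy² − (Σy)² = 124480 − 116964 = 7516
r = -1634 / √(986 × 7516) = -1634 / 2722.2740 ≈ -0.600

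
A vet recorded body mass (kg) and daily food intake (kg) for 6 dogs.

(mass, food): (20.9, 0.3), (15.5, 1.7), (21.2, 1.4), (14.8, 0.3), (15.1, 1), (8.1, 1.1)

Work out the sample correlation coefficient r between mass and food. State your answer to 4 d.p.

-0.1209

n = 6, Σx = 95.6, Σy = 5.8, Σx² = 1639.16, Σy² = 7.24, Σxy = 90.75
nΣxy − ΣxΣy = 544.5 − 554.48 = -9.98
nΣx² − (Σx)² = 9834.96 − 9139.36 = 695.6; nΣy² − (Σy)² = 43.44 − 33.64 = 9.8
r = -9.98 / √(695.6 × 9.8) = -9.98 / 82.5644 ≈ -0.1209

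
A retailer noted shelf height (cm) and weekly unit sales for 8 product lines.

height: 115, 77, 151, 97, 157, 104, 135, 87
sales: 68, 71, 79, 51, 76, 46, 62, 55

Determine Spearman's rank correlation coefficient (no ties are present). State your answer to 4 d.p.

Rank height: 5, 1, 7, 3, 8, 4, 6, 2
Rank sales: 5, 6, 8, 2, 7, 1, 4, 3
d = rank(height) − rank(sales): 0, -5, -1, 1, 1, 3, 2, -1; Σd² = 42
ρ = 1 − 6Σd² / [n(n²−1)] = 1 − 6×42 / (8×63) = 1 − 252/504 ≈ 0.5000

0.5000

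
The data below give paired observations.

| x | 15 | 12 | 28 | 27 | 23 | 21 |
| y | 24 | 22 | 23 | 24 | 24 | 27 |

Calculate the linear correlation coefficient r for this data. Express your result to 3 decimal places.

n = 6, Σx = 126, Σy = 144, Σx² = 2852, Σy² = 3470, Σxy = 3035
nΣxy − ΣxΣy = 18210 − 18144 = 66
nΣx² − (Σx)² = 17112 − 15876 = 1236; nΣy² − (Σy)² = 20820 − 20736 = 84
r = 66 / √(1236 × 84) = 66 / 322.2173 ≈ 0.205

0.205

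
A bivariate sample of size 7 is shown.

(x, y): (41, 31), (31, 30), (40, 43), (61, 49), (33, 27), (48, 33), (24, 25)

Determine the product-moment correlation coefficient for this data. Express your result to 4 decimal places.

0.8305

n = 7, Σx = 278, Σy = 238, Σx² = 11932, Σy² = 8554, Σxy = 9985
nΣxy − ΣxΣy = 69895 − 66164 = 3731
nΣx² − (Σx)² = 83524 − 77284 = 6240; nΣy² − (Σy)² = 59878 − 56644 = 3234
r = 3731 / √(6240 × 3234) = 3731 / 4492.2333 ≈ 0.8305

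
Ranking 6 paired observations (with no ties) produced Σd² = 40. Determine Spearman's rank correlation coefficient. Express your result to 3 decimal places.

-0.143

ρ = 1 − 6Σd² / [n(n²−1)] = 1 − 6×40 / (6×35)
  = 1 − 240/210 = 1 − 1.1429 ≈ -0.143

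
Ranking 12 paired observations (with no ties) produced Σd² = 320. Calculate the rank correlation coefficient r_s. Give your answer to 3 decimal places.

-0.119

ρ = 1 − 6Σd² / [n(n²−1)] = 1 − 6×320 / (12×143)
  = 1 − 1920/1716 = 1 − 1.1189 ≈ -0.119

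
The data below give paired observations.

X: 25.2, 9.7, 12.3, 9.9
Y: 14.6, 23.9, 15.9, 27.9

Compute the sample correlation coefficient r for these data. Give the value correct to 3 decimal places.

-0.731

n = 4, ΣX = 57.1, ΣY = 82.3, ΣX² = 978.43, ΣY² = 1815.59, ΣXY = 1071.53
nΣXY − ΣXΣY = 4286.12 − 4699.33 = -413.21
nΣX² − (ΣX)² = 3913.72 − 3260.41 = 653.31; nΣY² − (ΣY)² = 7262.36 − 6773.29 = 489.07
r = -413.21 / √(653.31 × 489.07) = -413.21 / 565.2560 ≈ -0.731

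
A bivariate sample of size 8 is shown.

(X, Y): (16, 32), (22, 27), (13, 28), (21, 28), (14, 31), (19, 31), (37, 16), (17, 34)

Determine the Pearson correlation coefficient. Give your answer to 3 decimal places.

-0.886

n = 8, ΣX = 159, ΣY = 227, ΣX² = 3565, ΣY² = 6655, ΣXY = 4251
nΣXY − ΣXΣY = 34008 − 36093 = -2085
nΣX² − (ΣX)² = 28520 − 25281 = 3239; nΣY² − (ΣY)² = 53240 − 51529 = 1711
r = -2085 / √(3239 × 1711) = -2085 / 2354.1302 ≈ -0.886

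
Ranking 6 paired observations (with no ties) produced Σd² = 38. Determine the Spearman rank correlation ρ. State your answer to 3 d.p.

ρ = 1 − 6Σd² / [n(n²−1)] = 1 − 6×38 / (6×35)
  = 1 − 228/210 = 1 − 1.0857 ≈ -0.086

-0.086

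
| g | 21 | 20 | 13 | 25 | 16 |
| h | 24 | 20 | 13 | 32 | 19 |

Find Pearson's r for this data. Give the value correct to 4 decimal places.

n = 5, Σg = 95, Σh = 108, Σg² = 1891, Σh² = 2530, Σgh = 2177
nΣgh − ΣgΣh = 10885 − 10260 = 625
nΣg² − (Σg)² = 9455 − 9025 = 430; nΣh² − (Σh)² = 12650 − 11664 = 986
r = 625 / √(430 × 986) = 625 / 651.1375 ≈ 0.9599

0.9599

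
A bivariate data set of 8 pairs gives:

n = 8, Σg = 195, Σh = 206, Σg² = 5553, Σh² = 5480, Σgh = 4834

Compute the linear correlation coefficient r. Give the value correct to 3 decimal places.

-0.500

r = (nΣgh − ΣgΣh) / √[(nΣg² − (Σg)²)(nΣh² − (Σh)²)]
Numerator: 8×4834 − 195×206 = -1498
Denominator: √[(44424 − 38025)(43840 − 42436)] = √[6399 × 1404] = 2997.3648
r = -1498 / 2997.3648 ≈ -0.500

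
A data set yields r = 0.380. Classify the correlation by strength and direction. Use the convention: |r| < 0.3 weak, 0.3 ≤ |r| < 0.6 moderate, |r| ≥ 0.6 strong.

r = 0.380 > 0 so the relationship is positive.
|r| = 0.380, which falls in the moderate range.

moderate positive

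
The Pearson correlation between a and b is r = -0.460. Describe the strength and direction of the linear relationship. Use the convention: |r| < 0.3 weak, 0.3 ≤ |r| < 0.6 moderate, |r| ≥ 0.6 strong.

moderate negative

r = -0.460 < 0 so the relationship is negative.
|r| = 0.460, which falls in the moderate range.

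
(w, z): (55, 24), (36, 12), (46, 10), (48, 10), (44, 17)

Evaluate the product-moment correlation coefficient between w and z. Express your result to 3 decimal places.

0.587

n = 5, Σw = 229, Σz = 73, Σw² = 10677, Σz² = 1209, Σwz = 3440
nΣwz − ΣwΣz = 17200 − 16717 = 483
nΣw² − (Σw)² = 53385 − 52441 = 944; nΣz² − (Σz)² = 6045 − 5329 = 716
r = 483 / √(944 × 716) = 483 / 822.1338 ≈ 0.587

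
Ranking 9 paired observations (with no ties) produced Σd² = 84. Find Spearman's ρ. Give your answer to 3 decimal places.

ρ = 1 − 6Σd² / [n(n²−1)] = 1 − 6×84 / (9×80)
  = 1 − 504/720 = 1 − 0.7000 ≈ 0.300

0.300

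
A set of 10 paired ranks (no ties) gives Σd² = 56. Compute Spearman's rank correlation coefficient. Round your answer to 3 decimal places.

0.661

ρ = 1 − 6Σd² / [n(n²−1)] = 1 − 6×56 / (10×99)
  = 1 − 336/990 = 1 − 0.3394 ≈ 0.661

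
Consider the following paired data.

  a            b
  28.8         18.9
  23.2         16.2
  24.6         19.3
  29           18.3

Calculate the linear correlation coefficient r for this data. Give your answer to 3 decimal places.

n = 4, Σa = 105.6, Σb = 72.7, Σa² = 2813.84, Σb² = 1327.03, Σab = 1925.64
nΣab − ΣaΣb = 7702.56 − 7677.12 = 25.44
nΣa² − (Σa)² = 11255.36 − 11151.36 = 104; nΣb² − (Σb)² = 5308.12 − 5285.29 = 22.83
r = 25.44 / √(104 × 22.83) = 25.44 / 48.7270 ≈ 0.522

0.522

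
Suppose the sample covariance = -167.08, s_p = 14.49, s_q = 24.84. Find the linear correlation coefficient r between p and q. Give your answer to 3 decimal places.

r = Cov(p,q) / (s_p · s_q) = -167.08 / (14.49 × 24.84)
  = -167.08 / 359.9316 ≈ -0.464

-0.464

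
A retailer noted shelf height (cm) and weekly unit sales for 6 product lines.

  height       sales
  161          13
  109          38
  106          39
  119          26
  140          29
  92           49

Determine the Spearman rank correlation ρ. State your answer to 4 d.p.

-0.9429

Rank height: 6, 3, 2, 4, 5, 1
Rank sales: 1, 4, 5, 2, 3, 6
d = rank(height) − rank(sales): 5, -1, -3, 2, 2, -5; Σd² = 68
ρ = 1 − 6Σd² / [n(n²−1)] = 1 − 6×68 / (6×35) = 1 − 408/210 ≈ -0.9429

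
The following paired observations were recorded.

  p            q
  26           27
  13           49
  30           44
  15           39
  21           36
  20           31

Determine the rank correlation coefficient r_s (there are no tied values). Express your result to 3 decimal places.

-0.371

Rank p: 5, 1, 6, 2, 4, 3
Rank q: 1, 6, 5, 4, 3, 2
d = rank(p) − rank(q): 4, -5, 1, -2, 1, 1; Σd² = 48
ρ = 1 − 6Σd² / [n(n²−1)] = 1 − 6×48 / (6×35) = 1 − 288/210 ≈ -0.371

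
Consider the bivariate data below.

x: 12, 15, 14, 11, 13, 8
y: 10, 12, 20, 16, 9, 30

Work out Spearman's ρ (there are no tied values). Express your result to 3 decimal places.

Rank x: 3, 6, 5, 2, 4, 1
Rank y: 2, 3, 5, 4, 1, 6
d = rank(x) − rank(y): 1, 3, 0, -2, 3, -5; Σd² = 48
ρ = 1 − 6Σd² / [n(n²−1)] = 1 − 6×48 / (6×35) = 1 − 288/210 ≈ -0.371

-0.371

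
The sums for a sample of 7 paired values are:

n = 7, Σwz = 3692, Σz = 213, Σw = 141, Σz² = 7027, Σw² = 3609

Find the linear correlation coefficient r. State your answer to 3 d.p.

r = (nΣwz − ΣwΣz) / √[(nΣw² − (Σw)²)(nΣz² − (Σz)²)]
Numerator: 7×3692 − 141×213 = -4189
Denominator: √[(25263 − 19881)(49189 − 45369)] = √[5382 × 3820] = 4534.2298
r = -4189 / 4534.2298 ≈ -0.924

-0.924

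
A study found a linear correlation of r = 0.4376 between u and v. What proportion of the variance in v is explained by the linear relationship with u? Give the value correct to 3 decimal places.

r² = (0.4376)² = 0.191

0.191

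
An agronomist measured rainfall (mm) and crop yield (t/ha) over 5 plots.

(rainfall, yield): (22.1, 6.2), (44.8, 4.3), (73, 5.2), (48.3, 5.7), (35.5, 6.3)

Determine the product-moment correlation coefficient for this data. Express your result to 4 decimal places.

n = 5, Σx = 223.7, Σy = 27.7, Σx² = 11417.59, Σy² = 156.15, Σxy = 1208.22
nΣxy − ΣxΣy = 6041.1 − 6196.49 = -155.39
nΣx² − (Σx)² = 57087.95 − 50041.69 = 7046.26; nΣy² − (Σy)² = 780.75 − 767.29 = 13.46
r = -155.39 / √(7046.26 × 13.46) = -155.39 / 307.9654 ≈ -0.5046

-0.5046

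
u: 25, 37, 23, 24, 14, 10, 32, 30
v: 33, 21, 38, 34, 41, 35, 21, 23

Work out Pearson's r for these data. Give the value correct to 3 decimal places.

-0.837

n = 8, Σu = 195, Σv = 246, Σu² = 5319, Σv² = 8006, Σuv = 5578
nΣuv − ΣuΣv = 44624 − 47970 = -3346
nΣu² − (Σu)² = 42552 − 38025 = 4527; nΣv² − (Σv)² = 64048 − 60516 = 3532
r = -3346 / √(4527 × 3532) = -3346 / 3998.6703 ≈ -0.837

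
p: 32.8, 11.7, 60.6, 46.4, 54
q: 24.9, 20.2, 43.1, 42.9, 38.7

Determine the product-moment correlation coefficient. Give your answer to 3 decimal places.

0.923

n = 5, Σp = 205.5, Σq = 169.8, Σp² = 9954.05, Σq² = 6223.76, Σpq = 7745.28
nΣpq − ΣpΣq = 38726.4 − 34893.9 = 3832.5
nΣp² − (Σp)² = 49770.25 − 42230.25 = 7540; nΣq² − (Σq)² = 31118.8 − 28832.04 = 2286.76
r = 3832.5 / √(7540 × 2286.76) = 3832.5 / 4152.3693 ≈ 0.923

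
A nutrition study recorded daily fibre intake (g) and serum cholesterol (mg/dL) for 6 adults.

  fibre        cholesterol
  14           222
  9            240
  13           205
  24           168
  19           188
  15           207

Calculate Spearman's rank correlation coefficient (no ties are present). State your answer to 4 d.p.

Rank fibre: 3, 1, 2, 6, 5, 4
Rank cholesterol: 5, 6, 3, 1, 2, 4
d = rank(fibre) − rank(cholesterol): -2, -5, -1, 5, 3, 0; Σd² = 64
ρ = 1 − 6Σd² / [n(n²−1)] = 1 − 6×64 / (6×35) = 1 − 384/210 ≈ -0.8286

-0.8286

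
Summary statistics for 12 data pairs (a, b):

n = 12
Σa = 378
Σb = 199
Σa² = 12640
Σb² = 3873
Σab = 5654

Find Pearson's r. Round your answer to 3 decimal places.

r = (nΣab − ΣaΣb) / √[(nΣa² − (Σa)²)(nΣb² − (Σb)²)]
Numerator: 12×5654 − 378×199 = -7374
Denominator: √[(151680 − 142884)(46476 − 39601)] = √[8796 × 6875] = 7776.4066
r = -7374 / 7776.4066 ≈ -0.948

-0.948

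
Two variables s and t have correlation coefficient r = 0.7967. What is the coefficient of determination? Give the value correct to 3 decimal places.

r² = (0.7967)² = 0.635

0.635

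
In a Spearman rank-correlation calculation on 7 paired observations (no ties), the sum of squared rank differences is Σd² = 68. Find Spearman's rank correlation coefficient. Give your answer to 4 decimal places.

-0.2143

ρ = 1 − 6Σd² / [n(n²−1)] = 1 − 6×68 / (7×48)
  = 1 − 408/336 = 1 − 1.21429 ≈ -0.2143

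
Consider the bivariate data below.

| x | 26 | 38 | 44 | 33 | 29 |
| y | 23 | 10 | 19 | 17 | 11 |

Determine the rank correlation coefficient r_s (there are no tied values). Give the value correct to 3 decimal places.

Rank x: 1, 4, 5, 3, 2
Rank y: 5, 1, 4, 3, 2
d = rank(x) − rank(y): -4, 3, 1, 0, 0; Σd² = 26
ρ = 1 − 6Σd² / [n(n²−1)] = 1 − 6×26 / (5×24) = 1 − 156/120 ≈ -0.300

-0.300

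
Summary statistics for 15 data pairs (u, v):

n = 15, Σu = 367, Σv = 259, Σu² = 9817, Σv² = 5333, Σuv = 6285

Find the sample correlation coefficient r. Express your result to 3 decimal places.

r = (nΣuv − ΣuΣv) / √[(nΣu² − (Σu)²)(nΣv² − (Σv)²)]
Numerator: 15×6285 − 367×259 = -778
Denominator: √[(147255 − 134689)(79995 − 67081)] = √[12566 × 12914] = 12738.8117
r = -778 / 12738.8117 ≈ -0.061

-0.061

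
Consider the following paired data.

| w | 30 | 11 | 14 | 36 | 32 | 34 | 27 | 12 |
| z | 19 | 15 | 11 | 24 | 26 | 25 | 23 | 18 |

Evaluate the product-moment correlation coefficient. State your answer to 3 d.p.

0.844

n = 8, Σw = 196, Σz = 161, Σw² = 5566, Σz² = 3437, Σwz = 4272
nΣwz − ΣwΣz = 34176 − 31556 = 2620
nΣw² − (Σw)² = 44528 − 38416 = 6112; nΣz² − (Σz)² = 27496 − 25921 = 1575
r = 2620 / √(6112 × 1575) = 2620 / 3102.6440 ≈ 0.844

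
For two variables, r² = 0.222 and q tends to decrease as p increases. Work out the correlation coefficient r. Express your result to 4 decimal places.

|r| = √0.222 = 0.4712
The association is negative, so r = −0.4712.

-0.4712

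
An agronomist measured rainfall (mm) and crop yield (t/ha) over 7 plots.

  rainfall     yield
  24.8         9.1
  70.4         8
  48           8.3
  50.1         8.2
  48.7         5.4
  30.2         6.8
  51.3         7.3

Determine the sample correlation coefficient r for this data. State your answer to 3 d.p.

-0.120

n = 7, Σx = 323.5, Σy = 53.1, Σx² = 16300.63, Σy² = 411.63, Σxy = 2440.93
nΣxy − ΣxΣy = 17086.51 − 17177.85 = -91.34
nΣx² − (Σx)² = 114104.41 − 104652.25 = 9452.16; nΣy² − (Σy)² = 2881.41 − 2819.61 = 61.8
r = -91.34 / √(9452.16 × 61.8) = -91.34 / 764.2928 ≈ -0.120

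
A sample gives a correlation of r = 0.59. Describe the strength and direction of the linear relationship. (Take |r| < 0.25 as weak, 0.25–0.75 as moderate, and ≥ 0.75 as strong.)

moderate positive

r = 0.59 > 0 so the relationship is positive.
|r| = 0.59, which falls in the moderate range.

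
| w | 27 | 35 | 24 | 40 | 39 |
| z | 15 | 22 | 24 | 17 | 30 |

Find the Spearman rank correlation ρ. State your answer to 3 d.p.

Rank w: 2, 3, 1, 5, 4
Rank z: 1, 3, 4, 2, 5
d = rank(w) − rank(z): 1, 0, -3, 3, -1; Σd² = 20
ρ = 1 − 6Σd² / [n(n²−1)] = 1 − 6×20 / (5×24) = 1 − 120/120 ≈ 0.000

0.000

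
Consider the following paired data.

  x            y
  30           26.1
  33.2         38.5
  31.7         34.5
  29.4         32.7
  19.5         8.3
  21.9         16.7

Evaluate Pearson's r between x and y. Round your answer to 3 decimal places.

n = 6, Σx = 165.7, Σy = 156.8, Σx² = 4731.35, Σy² = 4770.78, Σxy = 4643.81
nΣxy − ΣxΣy = 27862.86 − 25981.76 = 1881.1
nΣx² − (Σx)² = 28388.1 − 27456.49 = 931.61; nΣy² − (Σy)² = 28624.68 − 24586.24 = 4038.44
r = 1881.1 / √(931.61 × 4038.44) = 1881.1 / 1939.6523 ≈ 0.970

0.970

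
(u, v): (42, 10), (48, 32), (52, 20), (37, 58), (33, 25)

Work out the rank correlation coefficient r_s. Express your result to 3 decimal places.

Rank u: 3, 4, 5, 2, 1
Rank v: 1, 4, 2, 5, 3
d = rank(u) − rank(v): 2, 0, 3, -3, -2; Σd² = 26
ρ = 1 − 6Σd² / [n(n²−1)] = 1 − 6×26 / (5×24) = 1 − 156/120 ≈ -0.300

-0.300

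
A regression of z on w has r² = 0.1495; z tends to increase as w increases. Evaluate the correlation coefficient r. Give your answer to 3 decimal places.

|r| = √0.1495 = 0.387
The association is positive, so r = 0.387.

0.387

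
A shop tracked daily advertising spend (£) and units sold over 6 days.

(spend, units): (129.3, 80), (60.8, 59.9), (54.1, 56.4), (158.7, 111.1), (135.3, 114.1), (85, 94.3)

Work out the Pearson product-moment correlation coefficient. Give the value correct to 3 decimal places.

0.848

n = 6, Σx = 623.2, Σy = 515.8, Σx² = 74058.72, Σy² = 47423.48, Σxy = 58121.96
nΣxy − ΣxΣy = 348731.76 − 321446.56 = 27285.2
nΣx² − (Σx)² = 444352.32 − 388378.24 = 55974.08; nΣy² − (Σy)² = 284540.88 − 266049.64 = 18491.24
r = 27285.2 / √(55974.08 × 18491.24) = 27285.2 / 32171.8844 ≈ 0.848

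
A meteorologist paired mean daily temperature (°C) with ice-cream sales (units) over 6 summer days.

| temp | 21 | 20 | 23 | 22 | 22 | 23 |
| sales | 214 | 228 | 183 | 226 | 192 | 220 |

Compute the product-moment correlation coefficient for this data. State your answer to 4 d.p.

n = 6, Σx = 131, Σy = 1263, Σx² = 2867, Σy² = 267609, Σxy = 27519
nΣxy − ΣxΣy = 165114 − 165453 = -339
nΣx² − (Σx)² = 17202 − 17161 = 41; nΣy² − (Σy)² = 1605654 − 1595169 = 10485
r = -339 / √(41 × 10485) = -339 / 655.6562 ≈ -0.5170

-0.5170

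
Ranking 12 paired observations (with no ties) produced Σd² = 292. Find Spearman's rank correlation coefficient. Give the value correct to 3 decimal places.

ρ = 1 − 6Σd² / [n(n²−1)] = 1 − 6×292 / (12×143)
  = 1 − 1752/1716 = 1 − 1.0210 ≈ -0.021

-0.021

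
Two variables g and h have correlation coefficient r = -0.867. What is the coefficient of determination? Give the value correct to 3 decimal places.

0.752

r² = (-0.867)² = 0.752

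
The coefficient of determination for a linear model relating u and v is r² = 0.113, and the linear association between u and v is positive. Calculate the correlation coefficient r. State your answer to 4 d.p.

|r| = √0.113 = 0.3362
The association is positive, so r = 0.3362.

0.3362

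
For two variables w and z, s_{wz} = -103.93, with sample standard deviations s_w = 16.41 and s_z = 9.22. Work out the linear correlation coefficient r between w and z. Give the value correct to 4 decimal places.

r = Cov(w,z) / (s_w · s_z) = -103.93 / (16.41 × 9.22)
  = -103.93 / 151.3002 ≈ -0.6869

-0.6869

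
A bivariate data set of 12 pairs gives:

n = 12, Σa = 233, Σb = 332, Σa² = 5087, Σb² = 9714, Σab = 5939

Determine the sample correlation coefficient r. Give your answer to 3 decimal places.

r = (nΣab − ΣaΣb) / √[(nΣa² − (Σa)²)(nΣb² − (Σb)²)]
Numerator: 12×5939 − 233×332 = -6088
Denominator: √[(61044 − 54289)(116568 − 110224)] = √[6755 × 6344] = 6546.2753
r = -6088 / 6546.2753 ≈ -0.930

-0.930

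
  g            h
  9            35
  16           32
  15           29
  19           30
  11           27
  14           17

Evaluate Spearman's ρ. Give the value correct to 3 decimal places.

Rank g: 1, 5, 4, 6, 2, 3
Rank h: 6, 5, 3, 4, 2, 1
d = rank(g) − rank(h): -5, 0, 1, 2, 0, 2; Σd² = 34
ρ = 1 − 6Σd² / [n(n²−1)] = 1 − 6×34 / (6×35) = 1 − 204/210 ≈ 0.029

0.029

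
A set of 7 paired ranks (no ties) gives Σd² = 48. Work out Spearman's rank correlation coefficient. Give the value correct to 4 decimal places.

ρ = 1 − 6Σd² / [n(n²−1)] = 1 − 6×48 / (7×48)
  = 1 − 288/336 = 1 − 0.85714 ≈ 0.1429

0.1429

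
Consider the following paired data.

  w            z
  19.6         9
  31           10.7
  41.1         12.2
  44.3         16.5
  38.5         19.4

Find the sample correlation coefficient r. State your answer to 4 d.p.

n = 5, Σw = 174.5, Σz = 67.8, Σw² = 6479.11, Σz² = 992.94, Σwz = 2487.37
nΣwz − ΣwΣz = 12436.85 − 11831.1 = 605.75
nΣw² − (Σw)² = 32395.55 − 30450.25 = 1945.3; nΣz² − (Σz)² = 4964.7 − 4596.84 = 367.86
r = 605.75 / √(1945.3 × 367.86) = 605.75 / 845.9303 ≈ 0.7161

0.7161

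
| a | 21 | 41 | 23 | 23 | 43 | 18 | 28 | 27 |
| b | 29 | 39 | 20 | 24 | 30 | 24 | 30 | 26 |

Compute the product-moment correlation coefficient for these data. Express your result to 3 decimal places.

n = 8, Σa = 224, Σb = 222, Σa² = 6866, Σb² = 6390, Σab = 6484
nΣab − ΣaΣb = 51872 − 49728 = 2144
nΣa² − (Σa)² = 54928 − 50176 = 4752; nΣb² − (Σb)² = 51120 − 49284 = 1836
r = 2144 / √(4752 × 1836) = 2144 / 2953.7556 ≈ 0.726

0.726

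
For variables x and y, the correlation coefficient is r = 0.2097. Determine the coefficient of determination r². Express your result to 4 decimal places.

0.0440

r² = (0.2097)² = 0.0440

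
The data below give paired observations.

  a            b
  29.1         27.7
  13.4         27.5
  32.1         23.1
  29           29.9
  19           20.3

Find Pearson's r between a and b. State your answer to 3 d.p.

0.146

n = 5, Σa = 122.6, Σb = 128.5, Σa² = 3258.78, Σb² = 3363.25, Σab = 3168.88
nΣab − ΣaΣb = 15844.4 − 15754.1 = 90.3
nΣa² − (Σa)² = 16293.9 − 15030.76 = 1263.14; nΣb² − (Σb)² = 16816.25 − 16512.25 = 304
r = 90.3 / √(1263.14 × 304) = 90.3 / 619.6729 ≈ 0.146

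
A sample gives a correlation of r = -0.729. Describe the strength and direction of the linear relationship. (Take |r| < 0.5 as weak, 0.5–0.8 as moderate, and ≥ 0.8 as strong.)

r = -0.729 < 0 so the relationship is negative.
|r| = 0.729, which falls in the moderate range.

moderate negative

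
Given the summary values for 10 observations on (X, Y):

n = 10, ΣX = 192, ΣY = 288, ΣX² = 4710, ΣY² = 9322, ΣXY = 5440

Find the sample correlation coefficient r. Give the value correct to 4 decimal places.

-0.0874

r = (nΣXY − ΣXΣY) / √[(nΣX² − (ΣX)²)(nΣY² − (ΣY)²)]
Numerator: 10×5440 − 192×288 = -896
Denominator: √[(47100 − 36864)(93220 − 82944)] = √[10236 × 10276] = 10255.9805
r = -896 / 10255.9805 ≈ -0.0874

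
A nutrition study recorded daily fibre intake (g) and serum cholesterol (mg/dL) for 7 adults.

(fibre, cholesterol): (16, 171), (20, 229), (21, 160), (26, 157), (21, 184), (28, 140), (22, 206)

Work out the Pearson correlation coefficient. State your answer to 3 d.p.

n = 7, Σx = 154, Σy = 1247, Σx² = 3482, Σy² = 227823, Σxy = 27074
nΣxy − ΣxΣy = 189518 − 192038 = -2520
nΣx² − (Σx)² = 24374 − 23716 = 658; nΣy² − (Σy)² = 1594761 − 1555009 = 39752
r = -2520 / √(658 × 39752) = -2520 / 5114.3735 ≈ -0.493

-0.493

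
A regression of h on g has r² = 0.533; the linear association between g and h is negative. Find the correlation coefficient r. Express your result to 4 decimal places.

|r| = √0.533 = 0.7301
The association is negative, so r = −0.7301.

-0.7301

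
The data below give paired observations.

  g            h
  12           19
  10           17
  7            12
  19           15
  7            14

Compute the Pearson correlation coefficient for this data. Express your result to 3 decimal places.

0.336

n = 5, Σg = 55, Σh = 77, Σg² = 703, Σh² = 1215, Σgh = 865
nΣgh − ΣgΣh = 4325 − 4235 = 90
nΣg² − (Σg)² = 3515 − 3025 = 490; nΣh² − (Σh)² = 6075 − 5929 = 146
r = 90 / √(490 × 146) = 90 / 267.4696 ≈ 0.336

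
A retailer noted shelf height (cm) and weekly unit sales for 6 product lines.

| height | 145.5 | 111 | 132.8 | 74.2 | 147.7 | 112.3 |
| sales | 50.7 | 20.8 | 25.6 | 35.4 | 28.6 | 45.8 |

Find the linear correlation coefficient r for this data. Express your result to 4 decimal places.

0.0805

n = 6, Σx = 723.5, Σy = 206.9, Σx² = 91059.31, Σy² = 7827.25, Σxy = 25079.57
nΣxy − ΣxΣy = 150477.42 − 149692.15 = 785.27
nΣx² − (Σx)² = 546355.86 − 523452.25 = 22903.61; nΣy² − (Σy)² = 46963.5 − 42807.61 = 4155.89
r = 785.27 / √(22903.61 × 4155.89) = 785.27 / 9756.2741 ≈ 0.0805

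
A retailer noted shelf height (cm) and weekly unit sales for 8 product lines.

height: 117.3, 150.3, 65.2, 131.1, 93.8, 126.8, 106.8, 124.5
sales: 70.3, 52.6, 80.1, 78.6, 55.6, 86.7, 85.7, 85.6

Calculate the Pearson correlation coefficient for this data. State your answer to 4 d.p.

n = 8, Σx = 915.8, Σy = 595.2, Σx² = 109570.8, Σy² = 45582.92, Σxy = 67697.75
nΣxy − ΣxΣy = 541582 − 545084.16 = -3502.16
nΣx² − (Σx)² = 876566.4 − 838689.64 = 37876.76; nΣy² − (Σy)² = 364663.36 − 354263.04 = 10400.32
r = -3502.16 / √(37876.76 × 10400.32) = -3502.16 / 19847.6806 ≈ -0.1765

-0.1765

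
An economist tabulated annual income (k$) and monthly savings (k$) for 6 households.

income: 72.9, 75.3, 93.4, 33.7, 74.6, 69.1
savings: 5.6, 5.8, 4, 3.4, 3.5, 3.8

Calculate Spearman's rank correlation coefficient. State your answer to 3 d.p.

Rank income: 3, 5, 6, 1, 4, 2
Rank savings: 5, 6, 4, 1, 2, 3
d = rank(income) − rank(savings): -2, -1, 2, 0, 2, -1; Σd² = 14
ρ = 1 − 6Σd² / [n(n²−1)] = 1 − 6×14 / (6×35) = 1 − 84/210 ≈ 0.600

0.600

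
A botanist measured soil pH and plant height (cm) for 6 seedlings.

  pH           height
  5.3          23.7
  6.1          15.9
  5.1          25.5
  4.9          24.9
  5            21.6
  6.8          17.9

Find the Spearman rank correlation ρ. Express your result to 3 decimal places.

Rank pH: 4, 5, 3, 1, 2, 6
Rank height: 4, 1, 6, 5, 3, 2
d = rank(pH) − rank(height): 0, 4, -3, -4, -1, 4; Σd² = 58
ρ = 1 − 6Σd² / [n(n²−1)] = 1 − 6×58 / (6×35) = 1 − 348/210 ≈ -0.657

-0.657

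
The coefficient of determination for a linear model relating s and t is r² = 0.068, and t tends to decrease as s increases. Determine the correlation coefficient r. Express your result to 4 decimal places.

|r| = √0.068 = 0.2608
The association is negative, so r = −0.2608.

-0.2608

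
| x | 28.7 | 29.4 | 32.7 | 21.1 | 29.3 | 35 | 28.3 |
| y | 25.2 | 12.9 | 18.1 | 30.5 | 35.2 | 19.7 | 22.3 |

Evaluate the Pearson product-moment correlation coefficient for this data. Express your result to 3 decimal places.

-0.498

n = 7, Σx = 204.5, Σy = 163.9, Σx² = 6086.93, Σy² = 4183.73, Σxy = 4689.87
nΣxy − ΣxΣy = 32829.09 − 33517.55 = -688.46
nΣx² − (Σx)² = 42608.51 − 41820.25 = 788.26; nΣy² − (Σy)² = 29286.11 − 26863.21 = 2422.9
r = -688.46 / √(788.26 × 2422.9) = -688.46 / 1381.9823 ≈ -0.498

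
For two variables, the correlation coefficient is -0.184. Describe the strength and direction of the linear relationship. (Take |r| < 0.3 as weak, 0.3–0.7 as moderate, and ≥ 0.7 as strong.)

weak negative

r = -0.184 < 0 so the relationship is negative.
|r| = 0.184, which falls in the weak range.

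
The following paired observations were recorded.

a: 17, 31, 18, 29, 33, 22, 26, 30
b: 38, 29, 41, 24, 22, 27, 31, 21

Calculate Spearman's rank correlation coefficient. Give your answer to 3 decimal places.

-0.738

Rank a: 1, 7, 2, 5, 8, 3, 4, 6
Rank b: 7, 5, 8, 3, 2, 4, 6, 1
d = rank(a) − rank(b): -6, 2, -6, 2, 6, -1, -2, 5; Σd² = 146
ρ = 1 − 6Σd² / [n(n²−1)] = 1 − 6×146 / (8×63) = 1 − 876/504 ≈ -0.738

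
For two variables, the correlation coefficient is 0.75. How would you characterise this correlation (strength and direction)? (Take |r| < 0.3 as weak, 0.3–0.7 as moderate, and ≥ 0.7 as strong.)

strong positive

r = 0.75 > 0 so the relationship is positive.
|r| = 0.75, which falls in the strong range.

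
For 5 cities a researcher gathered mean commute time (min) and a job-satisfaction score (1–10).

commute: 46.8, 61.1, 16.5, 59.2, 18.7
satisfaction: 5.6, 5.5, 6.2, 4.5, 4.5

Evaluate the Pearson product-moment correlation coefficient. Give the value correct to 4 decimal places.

n = 5, Σx = 202.3, Σy = 26.3, Σx² = 10050.03, Σy² = 140.55, Σxy = 1050.98
nΣxy − ΣxΣy = 5254.9 − 5320.49 = -65.59
nΣx² − (Σx)² = 50250.15 − 40925.29 = 9324.86; nΣy² − (Σy)² = 702.75 − 691.69 = 11.06
r = -65.59 / √(9324.86 × 11.06) = -65.59 / 321.1432 ≈ -0.2042

-0.2042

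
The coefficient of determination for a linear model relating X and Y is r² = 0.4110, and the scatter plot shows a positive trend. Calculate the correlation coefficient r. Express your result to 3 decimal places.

0.641

|r| = √0.4110 = 0.641
The association is positive, so r = 0.641.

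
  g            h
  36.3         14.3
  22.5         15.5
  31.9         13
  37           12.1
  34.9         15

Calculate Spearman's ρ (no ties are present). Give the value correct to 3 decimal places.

-0.700

Rank g: 4, 1, 2, 5, 3
Rank h: 3, 5, 2, 1, 4
d = rank(g) − rank(h): 1, -4, 0, 4, -1; Σd² = 34
ρ = 1 − 6Σd² / [n(n²−1)] = 1 − 6×34 / (5×24) = 1 − 204/120 ≈ -0.700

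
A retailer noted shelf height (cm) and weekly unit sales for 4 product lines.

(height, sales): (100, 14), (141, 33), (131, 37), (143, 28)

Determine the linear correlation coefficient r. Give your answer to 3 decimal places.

n = 4, Σx = 515, Σy = 112, Σx² = 67491, Σy² = 3438, Σxy = 14904
nΣxy − ΣxΣy = 59616 − 57680 = 1936
nΣx² − (Σx)² = 269964 − 265225 = 4739; nΣy² − (Σy)² = 13752 − 12544 = 1208
r = 1936 / √(4739 × 1208) = 1936 / 2392.6370 ≈ 0.809

0.809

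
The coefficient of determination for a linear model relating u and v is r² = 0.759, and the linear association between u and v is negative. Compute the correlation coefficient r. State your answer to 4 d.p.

-0.8712

|r| = √0.759 = 0.8712
The association is negative, so r = −0.8712.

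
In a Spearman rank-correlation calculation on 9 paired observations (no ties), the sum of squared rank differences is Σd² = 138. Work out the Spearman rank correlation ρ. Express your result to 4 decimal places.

-0.1500

ρ = 1 − 6Σd² / [n(n²−1)] = 1 − 6×138 / (9×80)
  = 1 − 828/720 = 1 − 1.15000 ≈ -0.1500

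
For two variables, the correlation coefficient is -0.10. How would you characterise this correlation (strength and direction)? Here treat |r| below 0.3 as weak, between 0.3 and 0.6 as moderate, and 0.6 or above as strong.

weak negative

r = -0.10 < 0 so the relationship is negative.
|r| = 0.10, which falls in the weak range.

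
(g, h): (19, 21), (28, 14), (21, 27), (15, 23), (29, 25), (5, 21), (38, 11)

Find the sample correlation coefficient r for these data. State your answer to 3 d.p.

-0.519

n = 7, Σg = 155, Σh = 142, Σg² = 4121, Σh² = 3082, Σgh = 2951
nΣgh − ΣgΣh = 20657 − 22010 = -1353
nΣg² − (Σg)² = 28847 − 24025 = 4822; nΣh² − (Σh)² = 21574 − 20164 = 1410
r = -1353 / √(4822 × 1410) = -1353 / 2607.4930 ≈ -0.519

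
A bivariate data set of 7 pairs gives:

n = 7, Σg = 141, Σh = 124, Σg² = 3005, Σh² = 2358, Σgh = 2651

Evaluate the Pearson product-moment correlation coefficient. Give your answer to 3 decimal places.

r = (nΣgh − ΣgΣh) / √[(nΣg² − (Σg)²)(nΣh² − (Σh)²)]
Numerator: 7×2651 − 141×124 = 1073
Denominator: √[(21035 − 19881)(16506 − 15376)] = √[1154 × 1130] = 1141.9370
r = 1073 / 1141.9370 ≈ 0.940

0.940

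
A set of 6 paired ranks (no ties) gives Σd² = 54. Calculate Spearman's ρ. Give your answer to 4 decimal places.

ρ = 1 − 6Σd² / [n(n²−1)] = 1 − 6×54 / (6×35)
  = 1 − 324/210 = 1 − 1.54286 ≈ -0.5429

-0.5429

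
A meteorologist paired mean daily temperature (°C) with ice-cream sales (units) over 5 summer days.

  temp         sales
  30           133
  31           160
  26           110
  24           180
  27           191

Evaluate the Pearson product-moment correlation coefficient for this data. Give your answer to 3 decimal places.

-0.196

n = 5, Σx = 138, Σy = 774, Σx² = 3842, Σy² = 124270, Σxy = 21287
nΣxy − ΣxΣy = 106435 − 106812 = -377
nΣx² − (Σx)² = 19210 − 19044 = 166; nΣy² − (Σy)² = 621350 − 599076 = 22274
r = -377 / √(166 × 22274) = -377 / 1922.8843 ≈ -0.196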